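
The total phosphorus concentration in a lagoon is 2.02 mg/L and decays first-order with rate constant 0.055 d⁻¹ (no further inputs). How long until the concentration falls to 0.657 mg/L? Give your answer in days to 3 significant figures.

20.4 d

t = ln(C₀/C)/k = ln(2.02/0.657)/0.055 = 1.123/0.055 = 20.42 d.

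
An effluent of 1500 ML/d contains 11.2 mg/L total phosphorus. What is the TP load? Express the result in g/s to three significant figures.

194 g/s

1500 ML/d = 17.36 m³/s.
Mass flux = Q·C = 17.36 m³/s × 11.2 g/m³ = 194.4 g/s.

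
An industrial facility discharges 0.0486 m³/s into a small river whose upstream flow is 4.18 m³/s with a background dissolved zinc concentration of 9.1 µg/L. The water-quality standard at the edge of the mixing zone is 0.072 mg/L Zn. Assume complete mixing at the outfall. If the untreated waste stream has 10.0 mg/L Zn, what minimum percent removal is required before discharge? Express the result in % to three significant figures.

45.2 %

9.1 µg/L = 0.0091 mg/L.
Mass balance: 0.072·4.229 = 0.0486·Cₑ + 4.18·0.0091.
Cₑ = (0.3045 − 0.03804) / 0.0486 = 5.482 mg/L.
Required removal = 1 − 5.482/10.0 = 45.18 %.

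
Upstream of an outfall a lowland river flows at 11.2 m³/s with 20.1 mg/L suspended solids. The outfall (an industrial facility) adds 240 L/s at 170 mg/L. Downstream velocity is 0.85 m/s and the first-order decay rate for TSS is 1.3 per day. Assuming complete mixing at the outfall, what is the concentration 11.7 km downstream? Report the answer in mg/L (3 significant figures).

18.9 mg/L

240 L/s = 0.24 m³/s.
After complete mixing, C₀ = (0.24·170 + 11.2·20.1) / 11.44 = 23.24 mg/L.
Travel time t = 1.17e+04 m / 0.85 m/s = 1.376e+04 s = 0.1593 d.
C = 23.24·exp(−1.3·0.1593) = 23.24·0.8129 = 18.9 mg/L.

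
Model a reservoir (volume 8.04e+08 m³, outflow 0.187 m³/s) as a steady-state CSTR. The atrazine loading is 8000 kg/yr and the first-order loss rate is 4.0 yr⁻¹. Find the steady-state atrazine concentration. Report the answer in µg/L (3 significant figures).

Outflow Q = 0.187 m³/s × 3.156e+07 s/yr = 5.901e+06 m³/yr.
Steady-state CSTR mass balance: W = Q·C + k·V·C, so C = W/(Q + kV).
Q + kV = 5.901e+06 + 4.0·8.04e+08 = 3.222e+09 m³/yr.
C = 8000/3.222e+09 = 2.483e-06 kg/m³ = 0.002483 mg/L = 2.483 µg/L.

2.48 µg/L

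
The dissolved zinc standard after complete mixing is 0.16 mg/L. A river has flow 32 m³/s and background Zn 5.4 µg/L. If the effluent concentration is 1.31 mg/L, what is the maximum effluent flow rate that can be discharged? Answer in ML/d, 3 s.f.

5.4 µg/L = 0.0054 mg/L.
Mass balance at complete mixing: C_std·(Q_w + Q_r) = Q_w·C_e + Q_r·C_b.
Rearranging, Q_w = Q_r·(C_std − C_b)/(C_e − C_std) = 32·(0.16 − 0.0054) / (1.31 − 0.16) = 4.302 m³/s.
= 371.7 ML/d.

372 ML/d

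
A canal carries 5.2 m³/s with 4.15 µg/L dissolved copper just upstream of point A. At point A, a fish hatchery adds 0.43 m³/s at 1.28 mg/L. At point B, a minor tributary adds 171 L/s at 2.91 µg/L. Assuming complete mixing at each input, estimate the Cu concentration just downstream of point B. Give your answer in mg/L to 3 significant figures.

4.15 µg/L = 0.00415 mg/L.
After input A: C = (5.2·0.00415 + 0.43·1.28) / 5.63 = 0.1016 mg/L.
171 L/s = 0.171 m³/s.
2.91 µg/L = 0.00291 mg/L.
After input B: C = (5.63·0.1016 + 0.171·0.00291) / 5.801 = 0.09869 mg/L.

0.0987 mg/L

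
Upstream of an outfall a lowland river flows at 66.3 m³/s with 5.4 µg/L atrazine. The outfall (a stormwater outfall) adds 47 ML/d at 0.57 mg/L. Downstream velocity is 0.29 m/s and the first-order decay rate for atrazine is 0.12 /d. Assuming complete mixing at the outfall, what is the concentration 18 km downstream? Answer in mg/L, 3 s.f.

0.00917 mg/L

47 ML/d = 0.544 m³/s.
5.4 µg/L = 0.0054 mg/L.
After complete mixing, C₀ = (0.544·0.57 + 66.3·0.0054) / 66.84 = 0.009995 mg/L.
Travel time t = 1.8e+04 m / 0.29 m/s = 6.207e+04 s = 0.7184 d.
C = 0.009995·exp(−0.12·0.7184) = 0.009995·0.9174 = 0.009169 mg/L.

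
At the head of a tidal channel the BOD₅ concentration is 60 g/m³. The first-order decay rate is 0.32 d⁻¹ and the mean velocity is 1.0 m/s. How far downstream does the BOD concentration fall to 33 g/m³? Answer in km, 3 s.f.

161 km

From C = C₀·e^(−kt), t = ln(C₀/C)/k = ln(60/33)/0.32 = 0.5978/0.32 = 1.868 d.
Distance = v·t = 1.0 m/s × 1.614e+05 s = 1.614e+05 m = 161.4 km.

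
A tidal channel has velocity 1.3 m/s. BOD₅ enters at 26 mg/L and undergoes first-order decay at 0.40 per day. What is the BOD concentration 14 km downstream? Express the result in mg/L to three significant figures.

Travel time t = 14 km / 1.3 m/s = 1.4e+04/1.3 = 1.077e+04 s = 0.1246 d.
First-order decay: C = 26·exp(−0.40·0.1246) = 26·0.9514 = 24.74 mg/L.

24.7 mg/L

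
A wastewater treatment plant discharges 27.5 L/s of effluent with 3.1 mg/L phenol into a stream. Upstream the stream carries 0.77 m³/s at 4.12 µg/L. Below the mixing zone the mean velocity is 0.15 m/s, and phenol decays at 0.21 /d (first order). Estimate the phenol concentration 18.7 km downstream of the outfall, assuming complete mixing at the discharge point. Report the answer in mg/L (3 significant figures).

0.0819 mg/L

27.5 L/s = 0.0275 m³/s.
4.12 µg/L = 0.00412 mg/L.
After complete mixing, C₀ = (0.0275·3.1 + 0.77·0.00412) / 0.7975 = 0.1109 mg/L.
Travel time t = 1.87e+04 m / 0.15 m/s = 1.247e+05 s = 1.443 d.
C = 0.1109·exp(−0.21·1.443) = 0.1109·0.7386 = 0.08189 mg/L.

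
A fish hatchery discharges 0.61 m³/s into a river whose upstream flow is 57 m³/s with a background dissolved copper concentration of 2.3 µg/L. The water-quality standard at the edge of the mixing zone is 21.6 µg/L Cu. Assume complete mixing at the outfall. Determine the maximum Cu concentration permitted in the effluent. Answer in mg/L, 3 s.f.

2.3 µg/L = 0.0023 mg/L.
21.6 µg/L = 0.0216 mg/L.
Mass balance: 0.0216·57.61 = 0.61·Cₑ + 57·0.0023.
Cₑ = (1.244 − 0.1311) / 0.61 = 1.825 mg/L.

1.83 mg/L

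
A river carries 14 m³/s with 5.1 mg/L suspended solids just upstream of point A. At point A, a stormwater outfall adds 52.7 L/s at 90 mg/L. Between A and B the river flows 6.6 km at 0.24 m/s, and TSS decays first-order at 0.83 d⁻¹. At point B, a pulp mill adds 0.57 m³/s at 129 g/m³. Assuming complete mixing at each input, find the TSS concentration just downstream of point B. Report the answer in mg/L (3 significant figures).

52.7 L/s = 0.0527 m³/s.
After input A: C = (14·5.1 + 0.0527·90) / 14.05 = 5.418 mg/L.
Over the 6.6 km reach to input B (t = 2.75e+04 s = 0.3183 d), decay gives C = 5.418·exp(−0.83·0.3183) = 4.16 mg/L.
After input B: C = (14.05·4.16 + 0.57·129) / 14.62 = 9.027 mg/L.

9.03 mg/L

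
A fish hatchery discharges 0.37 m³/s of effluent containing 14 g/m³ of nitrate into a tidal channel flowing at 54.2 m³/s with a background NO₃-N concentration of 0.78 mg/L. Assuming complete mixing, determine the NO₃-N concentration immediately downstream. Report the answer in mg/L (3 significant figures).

Flow-weighted mixing gives C = (0.37·14 + 54.2·0.78) / (0.37 + 54.2) = 47.46/54.57 = 0.8696 mg/L.

0.870 mg/L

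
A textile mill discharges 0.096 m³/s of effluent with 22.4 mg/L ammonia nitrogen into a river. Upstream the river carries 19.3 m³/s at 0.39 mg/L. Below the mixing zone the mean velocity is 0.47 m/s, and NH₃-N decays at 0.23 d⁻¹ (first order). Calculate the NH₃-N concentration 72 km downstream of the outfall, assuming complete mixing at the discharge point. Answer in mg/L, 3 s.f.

After complete mixing, C₀ = (0.096·22.4 + 19.3·0.39) / 19.4 = 0.4989 mg/L.
Travel time t = 7.2e+04 m / 0.47 m/s = 1.532e+05 s = 1.773 d.
C = 0.4989·exp(−0.23·1.773) = 0.4989·0.6651 = 0.3318 mg/L.

0.332 mg/L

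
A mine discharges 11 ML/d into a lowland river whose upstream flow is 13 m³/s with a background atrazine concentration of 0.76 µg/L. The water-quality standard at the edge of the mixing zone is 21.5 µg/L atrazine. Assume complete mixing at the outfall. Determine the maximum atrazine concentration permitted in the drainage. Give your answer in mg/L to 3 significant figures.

11 ML/d = 0.1273 m³/s.
0.76 µg/L = 0.00076 mg/L.
21.5 µg/L = 0.0215 mg/L.
Mass balance: 0.0215·13.13 = 0.1273·Cₑ + 13·0.00076.
Cₑ = (0.2822 − 0.00988) / 0.1273 = 2.139 mg/L.

2.14 mg/L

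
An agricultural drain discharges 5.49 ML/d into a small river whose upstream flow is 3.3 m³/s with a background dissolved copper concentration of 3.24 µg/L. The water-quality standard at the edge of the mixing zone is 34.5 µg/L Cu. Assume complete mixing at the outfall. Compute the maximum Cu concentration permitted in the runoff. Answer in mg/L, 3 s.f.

5.49 ML/d = 0.06354 m³/s.
3.24 µg/L = 0.00324 mg/L.
34.5 µg/L = 0.0345 mg/L.
Mass balance: 0.0345·3.364 = 0.06354·Cₑ + 3.3·0.00324.
Cₑ = (0.116 − 0.01069) / 0.06354 = 1.658 mg/L.

1.66 mg/L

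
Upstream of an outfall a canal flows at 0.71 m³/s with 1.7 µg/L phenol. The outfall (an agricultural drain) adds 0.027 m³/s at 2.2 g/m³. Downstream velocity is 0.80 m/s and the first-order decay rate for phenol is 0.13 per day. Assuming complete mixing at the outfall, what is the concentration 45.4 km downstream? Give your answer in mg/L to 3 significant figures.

1.7 µg/L = 0.0017 mg/L.
After complete mixing, C₀ = (0.027·2.2 + 0.71·0.0017) / 0.737 = 0.08223 mg/L.
Travel time t = 4.54e+04 m / 0.80 m/s = 5.675e+04 s = 0.6568 d.
C = 0.08223·exp(−0.13·0.6568) = 0.08223·0.9182 = 0.0755 mg/L.

0.0755 mg/L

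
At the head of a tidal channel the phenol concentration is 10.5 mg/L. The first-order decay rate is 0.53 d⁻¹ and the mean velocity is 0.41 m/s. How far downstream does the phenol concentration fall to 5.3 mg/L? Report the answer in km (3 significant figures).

From C = C₀·e^(−kt), t = ln(C₀/C)/k = ln(10.5/5.3)/0.53 = 0.6837/0.53 = 1.29 d.
Distance = v·t = 0.41 m/s × 1.115e+05 s = 4.569e+04 m = 45.69 km.

45.7 km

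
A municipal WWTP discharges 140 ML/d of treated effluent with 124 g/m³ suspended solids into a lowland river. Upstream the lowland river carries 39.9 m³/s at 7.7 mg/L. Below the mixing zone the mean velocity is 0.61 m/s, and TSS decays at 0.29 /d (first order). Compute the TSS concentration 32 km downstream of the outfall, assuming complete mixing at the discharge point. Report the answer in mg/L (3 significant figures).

140 ML/d = 1.62 m³/s.
After complete mixing, C₀ = (1.62·124 + 39.9·7.7) / 41.52 = 12.24 mg/L.
Travel time t = 3.2e+04 m / 0.61 m/s = 5.246e+04 s = 0.6072 d.
C = 12.24·exp(−0.29·0.6072) = 12.24·0.8386 = 10.26 mg/L.

10.3 mg/L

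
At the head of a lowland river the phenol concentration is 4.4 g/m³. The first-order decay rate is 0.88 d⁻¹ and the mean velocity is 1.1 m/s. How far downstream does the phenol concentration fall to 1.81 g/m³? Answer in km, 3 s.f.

95.9 km

From C = C₀·e^(−kt), t = ln(C₀/C)/k = ln(4.4/1.81)/0.88 = 0.8883/0.88 = 1.009 d.
Distance = v·t = 1.1 m/s × 8.721e+04 s = 9.593e+04 m = 95.93 km.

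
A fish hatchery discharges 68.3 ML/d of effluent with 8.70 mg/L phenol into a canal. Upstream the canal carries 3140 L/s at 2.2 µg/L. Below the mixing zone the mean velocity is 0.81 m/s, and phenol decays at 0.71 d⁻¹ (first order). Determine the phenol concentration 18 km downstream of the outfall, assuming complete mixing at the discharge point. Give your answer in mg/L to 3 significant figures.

68.3 ML/d = 0.7905 m³/s.
3140 L/s = 3.14 m³/s.
2.2 µg/L = 0.0022 mg/L.
After complete mixing, C₀ = (0.7905·8.7 + 3.14·0.0022) / 3.931 = 1.752 mg/L.
Travel time t = 1.8e+04 m / 0.81 m/s = 2.222e+04 s = 0.2572 d.
C = 1.752·exp(−0.71·0.2572) = 1.752·0.8331 = 1.459 mg/L.

1.46 mg/L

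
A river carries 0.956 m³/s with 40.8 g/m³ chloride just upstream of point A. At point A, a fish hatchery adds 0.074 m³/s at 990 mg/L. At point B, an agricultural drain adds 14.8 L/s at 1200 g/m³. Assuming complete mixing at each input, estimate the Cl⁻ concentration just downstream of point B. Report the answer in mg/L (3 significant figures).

After input A: C = (0.956·40.8 + 0.074·990) / 1.03 = 109 mg/L.
14.8 L/s = 0.0148 m³/s.
After input B: C = (1.03·109 + 0.0148·1200) / 1.045 = 124.4 mg/L.

124 mg/L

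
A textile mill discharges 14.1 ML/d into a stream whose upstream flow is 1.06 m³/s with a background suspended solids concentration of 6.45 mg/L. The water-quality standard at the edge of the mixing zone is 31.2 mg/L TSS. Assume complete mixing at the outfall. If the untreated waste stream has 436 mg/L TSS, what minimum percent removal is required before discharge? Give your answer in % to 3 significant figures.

14.1 ML/d = 0.1632 m³/s.
Mass balance: 31.2·1.223 = 0.1632·Cₑ + 1.06·6.45.
Cₑ = (38.16 − 6.837) / 0.1632 = 192 mg/L.
Required removal = 1 − 192/436 = 55.97 %.

56.0 %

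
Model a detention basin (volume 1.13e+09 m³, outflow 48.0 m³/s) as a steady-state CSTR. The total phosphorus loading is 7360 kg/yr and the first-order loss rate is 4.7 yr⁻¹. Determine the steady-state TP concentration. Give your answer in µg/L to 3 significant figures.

1.08 µg/L

Outflow Q = 48.0 m³/s × 3.156e+07 s/yr = 1.515e+09 m³/yr.
Steady-state CSTR mass balance: W = Q·C + k·V·C, so C = W/(Q + kV).
Q + kV = 1.515e+09 + 4.7·1.13e+09 = 6.826e+09 m³/yr.
C = 7360/6.826e+09 = 1.078e-06 kg/m³ = 0.001078 mg/L = 1.078 µg/L.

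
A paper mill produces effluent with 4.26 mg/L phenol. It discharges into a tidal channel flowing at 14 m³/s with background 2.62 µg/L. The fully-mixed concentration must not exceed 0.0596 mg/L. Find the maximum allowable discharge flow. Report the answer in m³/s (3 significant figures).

2.62 µg/L = 0.00262 mg/L.
Mass balance at complete mixing: C_std·(Q_w + Q_r) = Q_w·C_e + Q_r·C_b.
Rearranging, Q_w = Q_r·(C_std − C_b)/(C_e − C_std) = 14·(0.0596 − 0.00262) / (4.26 − 0.0596) = 0.1899 m³/s.

0.190 m³/s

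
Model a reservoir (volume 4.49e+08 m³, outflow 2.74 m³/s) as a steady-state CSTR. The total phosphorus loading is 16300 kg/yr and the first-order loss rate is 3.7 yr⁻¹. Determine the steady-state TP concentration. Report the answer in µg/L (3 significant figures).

Outflow Q = 2.74 m³/s × 3.156e+07 s/yr = 8.647e+07 m³/yr.
Steady-state CSTR mass balance: W = Q·C + k·V·C, so C = W/(Q + kV).
Q + kV = 8.647e+07 + 3.7·4.49e+08 = 1.748e+09 m³/yr.
C = 16300/1.748e+09 = 9.326e-06 kg/m³ = 0.009326 mg/L = 9.326 µg/L.

9.33 µg/L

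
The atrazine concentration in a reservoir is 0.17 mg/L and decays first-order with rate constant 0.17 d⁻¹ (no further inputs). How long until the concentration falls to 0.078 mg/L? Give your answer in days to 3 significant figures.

4.58 d

t = ln(C₀/C)/k = ln(0.17/0.078)/0.17 = 0.7791/0.17 = 4.583 d.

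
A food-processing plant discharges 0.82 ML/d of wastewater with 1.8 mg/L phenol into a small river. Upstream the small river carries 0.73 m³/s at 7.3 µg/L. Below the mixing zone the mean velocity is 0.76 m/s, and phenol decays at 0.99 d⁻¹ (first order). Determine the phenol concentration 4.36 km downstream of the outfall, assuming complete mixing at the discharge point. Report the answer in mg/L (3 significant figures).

0.82 ML/d = 0.009491 m³/s.
7.3 µg/L = 0.0073 mg/L.
After complete mixing, C₀ = (0.009491·1.8 + 0.73·0.0073) / 0.7395 = 0.03031 mg/L.
Travel time t = 4360 m / 0.76 m/s = 5737 s = 0.0664 d.
C = 0.03031·exp(−0.99·0.0664) = 0.03031·0.9364 = 0.02838 mg/L.

0.0284 mg/L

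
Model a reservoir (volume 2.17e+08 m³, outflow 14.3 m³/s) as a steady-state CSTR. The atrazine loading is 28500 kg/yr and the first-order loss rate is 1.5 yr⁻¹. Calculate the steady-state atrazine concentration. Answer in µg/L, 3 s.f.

36.7 µg/L

Outflow Q = 14.3 m³/s × 3.156e+07 s/yr = 4.513e+08 m³/yr.
Steady-state CSTR mass balance: W = Q·C + k·V·C, so C = W/(Q + kV).
Q + kV = 4.513e+08 + 1.5·2.17e+08 = 7.768e+08 m³/yr.
C = 28500/7.768e+08 = 3.669e-05 kg/m³ = 0.03669 mg/L = 36.69 µg/L.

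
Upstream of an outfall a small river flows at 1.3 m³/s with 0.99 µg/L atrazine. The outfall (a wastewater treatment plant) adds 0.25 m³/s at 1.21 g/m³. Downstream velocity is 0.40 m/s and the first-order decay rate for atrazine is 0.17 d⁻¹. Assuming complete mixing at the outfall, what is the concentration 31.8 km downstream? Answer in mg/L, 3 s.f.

0.99 µg/L = 0.00099 mg/L.
After complete mixing, C₀ = (0.25·1.21 + 1.3·0.00099) / 1.55 = 0.196 mg/L.
Travel time t = 3.18e+04 m / 0.40 m/s = 7.95e+04 s = 0.9201 d.
C = 0.196·exp(−0.17·0.9201) = 0.196·0.8552 = 0.1676 mg/L.

0.168 mg/L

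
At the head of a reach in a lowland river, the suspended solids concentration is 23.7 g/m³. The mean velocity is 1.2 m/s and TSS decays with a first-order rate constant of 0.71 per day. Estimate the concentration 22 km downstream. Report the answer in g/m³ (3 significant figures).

20.4 g/m³

Travel time t = 22 km / 1.2 m/s = 2.2e+04/1.2 = 1.833e+04 s = 0.2122 d.
First-order decay: C = 23.7·exp(−0.71·0.2122) = 23.7·0.8601 = 20.39 g/m³.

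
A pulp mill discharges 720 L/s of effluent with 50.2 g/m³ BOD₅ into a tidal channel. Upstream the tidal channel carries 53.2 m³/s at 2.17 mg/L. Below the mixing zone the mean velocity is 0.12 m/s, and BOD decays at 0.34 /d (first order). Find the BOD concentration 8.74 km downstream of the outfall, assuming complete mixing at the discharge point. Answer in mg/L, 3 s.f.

720 L/s = 0.72 m³/s.
After complete mixing, C₀ = (0.72·50.2 + 53.2·2.17) / 53.92 = 2.811 mg/L.
Travel time t = 8740 m / 0.12 m/s = 7.283e+04 s = 0.843 d.
C = 2.811·exp(−0.34·0.843) = 2.811·0.7508 = 2.111 mg/L.

2.11 mg/L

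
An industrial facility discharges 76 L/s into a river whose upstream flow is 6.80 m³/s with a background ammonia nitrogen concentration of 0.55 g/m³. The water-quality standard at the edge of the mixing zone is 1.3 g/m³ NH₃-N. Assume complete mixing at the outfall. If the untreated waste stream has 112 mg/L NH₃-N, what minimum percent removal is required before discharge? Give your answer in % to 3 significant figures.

38.9 %

76 L/s = 0.076 m³/s.
Mass balance: 1.3·6.876 = 0.076·Cₑ + 6.8·0.55.
Cₑ = (8.939 − 3.74) / 0.076 = 68.41 mg/L.
Required removal = 1 − 68.41/112 = 38.92 %.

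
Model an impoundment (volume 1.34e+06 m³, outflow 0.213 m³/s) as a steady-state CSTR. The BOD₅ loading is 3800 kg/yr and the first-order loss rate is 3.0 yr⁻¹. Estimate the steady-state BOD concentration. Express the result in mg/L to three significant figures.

Outflow Q = 0.213 m³/s × 3.156e+07 s/yr = 6.722e+06 m³/yr.
Steady-state CSTR mass balance: W = Q·C + k·V·C, so C = W/(Q + kV).
Q + kV = 6.722e+06 + 3.0·1.34e+06 = 1.074e+07 m³/yr.
C = 3800/1.074e+07 = 0.0003538 kg/m³ = 0.3538 mg/L.

0.354 mg/L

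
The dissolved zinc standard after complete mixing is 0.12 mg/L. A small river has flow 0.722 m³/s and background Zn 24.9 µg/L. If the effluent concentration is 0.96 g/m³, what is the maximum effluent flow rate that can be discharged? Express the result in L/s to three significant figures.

24.9 µg/L = 0.0249 mg/L.
Mass balance at complete mixing: C_std·(Q_w + Q_r) = Q_w·C_e + Q_r·C_b.
Rearranging, Q_w = Q_r·(C_std − C_b)/(C_e − C_std) = 0.722·(0.12 − 0.0249) / (0.96 − 0.12) = 0.08174 m³/s.
= 81.74 L/s.

81.7 L/s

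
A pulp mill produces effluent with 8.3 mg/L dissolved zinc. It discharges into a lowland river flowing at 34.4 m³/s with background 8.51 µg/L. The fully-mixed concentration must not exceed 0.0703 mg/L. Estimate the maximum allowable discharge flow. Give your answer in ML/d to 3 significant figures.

8.51 µg/L = 0.00851 mg/L.
Mass balance at complete mixing: C_std·(Q_w + Q_r) = Q_w·C_e + Q_r·C_b.
Rearranging, Q_w = Q_r·(C_std − C_b)/(C_e − C_std) = 34.4·(0.0703 − 0.00851) / (8.3 − 0.0703) = 0.2583 m³/s.
= 22.32 ML/d.

22.3 ML/d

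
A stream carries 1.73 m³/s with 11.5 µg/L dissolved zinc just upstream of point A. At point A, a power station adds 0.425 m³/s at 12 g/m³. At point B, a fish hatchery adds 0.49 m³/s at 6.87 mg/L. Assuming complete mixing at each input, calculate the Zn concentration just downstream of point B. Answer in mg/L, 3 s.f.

3.21 mg/L

11.5 µg/L = 0.0115 mg/L.
After input A: C = (1.73·0.0115 + 0.425·12) / 2.155 = 2.376 mg/L.
After input B: C = (2.155·2.376 + 0.49·6.87) / 2.645 = 3.208 mg/L.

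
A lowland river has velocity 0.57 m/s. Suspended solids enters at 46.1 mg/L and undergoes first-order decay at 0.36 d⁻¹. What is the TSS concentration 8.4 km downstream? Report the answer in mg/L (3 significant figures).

Travel time t = 8.4 km / 0.57 m/s = 8400/0.57 = 1.474e+04 s = 0.1706 d.
First-order decay: C = 46.1·exp(−0.36·0.1706) = 46.1·0.9404 = 43.35 mg/L.

43.4 mg/L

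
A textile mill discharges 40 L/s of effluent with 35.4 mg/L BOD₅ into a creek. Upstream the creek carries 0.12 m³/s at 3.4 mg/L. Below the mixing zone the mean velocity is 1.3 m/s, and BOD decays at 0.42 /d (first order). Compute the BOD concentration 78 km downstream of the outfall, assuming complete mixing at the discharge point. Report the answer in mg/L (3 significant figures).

40 L/s = 0.04 m³/s.
After complete mixing, C₀ = (0.04·35.4 + 0.12·3.4) / 0.16 = 11.4 mg/L.
Travel time t = 7.8e+04 m / 1.3 m/s = 6e+04 s = 0.6944 d.
C = 11.4·exp(−0.42·0.6944) = 11.4·0.747 = 8.516 mg/L.

8.52 mg/L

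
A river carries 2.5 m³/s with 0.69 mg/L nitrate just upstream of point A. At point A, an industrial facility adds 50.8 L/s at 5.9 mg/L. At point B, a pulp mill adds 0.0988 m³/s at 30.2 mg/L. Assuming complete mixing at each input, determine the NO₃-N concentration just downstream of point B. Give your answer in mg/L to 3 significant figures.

50.8 L/s = 0.0508 m³/s.
After input A: C = (2.5·0.69 + 0.0508·5.9) / 2.551 = 0.7938 mg/L.
After input B: C = (2.551·0.7938 + 0.0988·30.2) / 2.65 = 1.89 mg/L.

1.89 mg/L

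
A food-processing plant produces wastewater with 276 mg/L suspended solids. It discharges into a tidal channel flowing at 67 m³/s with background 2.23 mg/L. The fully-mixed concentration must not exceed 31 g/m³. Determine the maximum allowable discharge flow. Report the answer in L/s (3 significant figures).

Mass balance at complete mixing: C_std·(Q_w + Q_r) = Q_w·C_e + Q_r·C_b.
Rearranging, Q_w = Q_r·(C_std − C_b)/(C_e − C_std) = 67·(31 − 2.23) / (276 − 31) = 7.868 m³/s.
= 7868 L/s.

7870 L/s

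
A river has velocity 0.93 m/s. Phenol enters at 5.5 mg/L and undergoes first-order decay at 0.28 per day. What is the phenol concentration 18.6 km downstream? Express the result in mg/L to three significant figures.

5.15 mg/L

Travel time t = 18.6 km / 0.93 m/s = 1.86e+04/0.93 = 2e+04 s = 0.2315 d.
First-order decay: C = 5.5·exp(−0.28·0.2315) = 5.5·0.9372 = 5.155 mg/L.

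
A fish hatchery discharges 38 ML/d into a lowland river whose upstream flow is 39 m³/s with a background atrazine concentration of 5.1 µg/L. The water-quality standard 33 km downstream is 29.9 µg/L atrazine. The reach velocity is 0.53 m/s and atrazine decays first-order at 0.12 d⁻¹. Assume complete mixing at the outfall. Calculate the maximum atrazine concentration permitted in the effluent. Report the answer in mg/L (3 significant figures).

2.47 mg/L

38 ML/d = 0.4398 m³/s.
5.1 µg/L = 0.0051 mg/L.
29.9 µg/L = 0.0299 mg/L.
Travel time to the compliance point: t = 3.3e+04/0.53 = 6.226e+04 s = 0.7206 d; decay factor exp(−0.12·0.7206) = 0.9172.
So the concentration just after mixing may be at most 0.0299/0.9172 = 0.0326 mg/L.
Mass balance: 0.0326·39.44 = 0.4398·Cₑ + 39·0.0051.
Cₑ = (1.286 − 0.1989) / 0.4398 = 2.471 mg/L.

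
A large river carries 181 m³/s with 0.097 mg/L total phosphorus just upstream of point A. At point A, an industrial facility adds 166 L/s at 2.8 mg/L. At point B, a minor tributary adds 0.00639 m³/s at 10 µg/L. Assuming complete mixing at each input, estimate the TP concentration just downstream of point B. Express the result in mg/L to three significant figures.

166 L/s = 0.166 m³/s.
After input A: C = (181·0.097 + 0.166·2.8) / 181.2 = 0.09948 mg/L.
10 µg/L = 0.01 mg/L.
After input B: C = (181.2·0.09948 + 0.00639·0.01) / 181.2 = 0.09947 mg/L.

0.0995 mg/L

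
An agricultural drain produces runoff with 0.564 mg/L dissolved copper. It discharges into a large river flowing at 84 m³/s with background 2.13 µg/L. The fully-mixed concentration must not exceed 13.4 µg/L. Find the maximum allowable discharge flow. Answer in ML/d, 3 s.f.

2.13 µg/L = 0.00213 mg/L.
13.4 µg/L = 0.0134 mg/L.
Mass balance at complete mixing: C_std·(Q_w + Q_r) = Q_w·C_e + Q_r·C_b.
Rearranging, Q_w = Q_r·(C_std − C_b)/(C_e − C_std) = 84·(0.0134 − 0.00213) / (0.564 − 0.0134) = 1.719 m³/s.
= 148.6 ML/d.

149 ML/d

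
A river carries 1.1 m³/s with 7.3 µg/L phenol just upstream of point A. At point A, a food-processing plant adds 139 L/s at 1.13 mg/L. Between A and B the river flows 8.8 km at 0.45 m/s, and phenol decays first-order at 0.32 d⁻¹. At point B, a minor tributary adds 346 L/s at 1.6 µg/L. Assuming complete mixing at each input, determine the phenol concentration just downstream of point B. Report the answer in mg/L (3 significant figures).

7.3 µg/L = 0.0073 mg/L.
139 L/s = 0.139 m³/s.
After input A: C = (1.1·0.0073 + 0.139·1.13) / 1.239 = 0.1333 mg/L.
Over the 8.8 km reach to input B (t = 1.956e+04 s = 0.2263 d), decay gives C = 0.1333·exp(−0.32·0.2263) = 0.1239 mg/L.
346 L/s = 0.346 m³/s.
1.6 µg/L = 0.0016 mg/L.
After input B: C = (1.239·0.1239 + 0.346·0.0016) / 1.585 = 0.09724 mg/L.

0.0972 mg/L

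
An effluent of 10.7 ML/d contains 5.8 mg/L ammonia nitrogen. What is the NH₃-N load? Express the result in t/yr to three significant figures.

10.7 ML/d = 0.1238 m³/s.
Mass flux = Q·C = 0.1238 m³/s × 5.8 g/m³ = 0.7183 g/s.
= 0.7183 g/s × 31.56 = 22.67 t/yr.

22.7 t/yr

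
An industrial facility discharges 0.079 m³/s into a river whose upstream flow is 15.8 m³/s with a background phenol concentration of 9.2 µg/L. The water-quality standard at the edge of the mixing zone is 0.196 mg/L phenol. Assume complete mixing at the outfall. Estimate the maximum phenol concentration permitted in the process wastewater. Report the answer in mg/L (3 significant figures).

37.6 mg/L

9.2 µg/L = 0.0092 mg/L.
Mass balance: 0.196·15.88 = 0.079·Cₑ + 15.8·0.0092.
Cₑ = (3.112 − 0.1454) / 0.079 = 37.56 mg/L.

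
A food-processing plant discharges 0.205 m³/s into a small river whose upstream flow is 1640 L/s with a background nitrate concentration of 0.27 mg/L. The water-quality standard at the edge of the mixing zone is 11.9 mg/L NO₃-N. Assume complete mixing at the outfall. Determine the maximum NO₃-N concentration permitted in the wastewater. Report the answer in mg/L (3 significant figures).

1640 L/s = 1.64 m³/s.
Mass balance: 11.9·1.845 = 0.205·Cₑ + 1.64·0.27.
Cₑ = (21.96 − 0.4428) / 0.205 = 104.9 mg/L.

105 mg/L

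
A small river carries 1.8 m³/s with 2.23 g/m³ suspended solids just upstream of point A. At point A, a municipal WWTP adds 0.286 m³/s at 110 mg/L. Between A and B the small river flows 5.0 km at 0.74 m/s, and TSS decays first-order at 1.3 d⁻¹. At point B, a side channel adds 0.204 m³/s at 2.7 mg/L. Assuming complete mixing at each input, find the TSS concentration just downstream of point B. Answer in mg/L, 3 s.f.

14.2 mg/L

After input A: C = (1.8·2.23 + 0.286·110) / 2.086 = 17.01 mg/L.
Over the 5.0 km reach to input B (t = 6757 s = 0.0782 d), decay gives C = 17.01·exp(−1.3·0.0782) = 15.36 mg/L.
After input B: C = (2.086·15.36 + 0.204·2.7) / 2.29 = 14.23 mg/L.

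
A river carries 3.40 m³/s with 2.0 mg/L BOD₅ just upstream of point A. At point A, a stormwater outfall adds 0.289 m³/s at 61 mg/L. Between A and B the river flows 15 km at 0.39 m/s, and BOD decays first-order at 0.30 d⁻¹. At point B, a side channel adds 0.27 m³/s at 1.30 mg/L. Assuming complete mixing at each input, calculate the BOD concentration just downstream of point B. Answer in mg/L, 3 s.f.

After input A: C = (3.4·2 + 0.289·61) / 3.689 = 6.622 mg/L.
Over the 15 km reach to input B (t = 3.846e+04 s = 0.4452 d), decay gives C = 6.622·exp(−0.30·0.4452) = 5.794 mg/L.
After input B: C = (3.689·5.794 + 0.27·1.3) / 3.959 = 5.488 mg/L.

5.49 mg/L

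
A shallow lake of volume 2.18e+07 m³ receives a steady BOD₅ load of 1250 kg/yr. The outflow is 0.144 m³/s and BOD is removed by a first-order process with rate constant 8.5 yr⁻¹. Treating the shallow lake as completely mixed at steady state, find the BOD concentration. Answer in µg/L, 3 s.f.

Outflow Q = 0.144 m³/s × 3.156e+07 s/yr = 4.544e+06 m³/yr.
Steady-state CSTR mass balance: W = Q·C + k·V·C, so C = W/(Q + kV).
Q + kV = 4.544e+06 + 8.5·2.18e+07 = 1.898e+08 m³/yr.
C = 1250/1.898e+08 = 6.584e-06 kg/m³ = 0.006584 mg/L = 6.584 µg/L.

6.58 µg/L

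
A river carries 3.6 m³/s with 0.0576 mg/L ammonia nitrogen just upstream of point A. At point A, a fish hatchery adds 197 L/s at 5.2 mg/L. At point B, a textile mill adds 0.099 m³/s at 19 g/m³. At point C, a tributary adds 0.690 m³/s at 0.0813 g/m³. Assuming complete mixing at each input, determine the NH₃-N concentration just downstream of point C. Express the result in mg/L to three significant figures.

0.691 mg/L

197 L/s = 0.197 m³/s.
After input A: C = (3.6·0.0576 + 0.197·5.2) / 3.797 = 0.3244 mg/L.
After input B: C = (3.797·0.3244 + 0.099·19) / 3.896 = 0.799 mg/L.
After input C: C = (3.896·0.799 + 0.69·0.0813) / 4.586 = 0.691 mg/L.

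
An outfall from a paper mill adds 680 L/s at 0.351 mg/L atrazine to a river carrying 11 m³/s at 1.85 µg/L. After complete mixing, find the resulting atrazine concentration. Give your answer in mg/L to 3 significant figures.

680 L/s = 0.68 m³/s.
1.85 µg/L = 0.00185 mg/L.
Conservation of mass across the mixing zone: C = (0.68·0.351 + 11·0.00185) / (0.68 + 11) = 0.259/11.68 = 0.02218 mg/L.

0.0222 mg/L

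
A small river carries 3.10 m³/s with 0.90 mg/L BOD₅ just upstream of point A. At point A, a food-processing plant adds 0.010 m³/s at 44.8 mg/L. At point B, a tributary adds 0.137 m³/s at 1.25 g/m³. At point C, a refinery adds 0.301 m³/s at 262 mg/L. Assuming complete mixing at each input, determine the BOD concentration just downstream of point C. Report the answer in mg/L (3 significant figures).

After input A: C = (3.1·0.9 + 0.01·44.8) / 3.11 = 1.041 mg/L.
After input B: C = (3.11·1.041 + 0.137·1.25) / 3.247 = 1.05 mg/L.
After input C: C = (3.247·1.05 + 0.301·262) / 3.548 = 23.19 mg/L.

23.2 mg/L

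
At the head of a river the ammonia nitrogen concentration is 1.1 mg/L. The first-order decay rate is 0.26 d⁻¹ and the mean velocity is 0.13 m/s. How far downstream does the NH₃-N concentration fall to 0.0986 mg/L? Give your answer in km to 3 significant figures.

104 km

From C = C₀·e^(−kt), t = ln(C₀/C)/k = ln(1.1/0.0986)/0.26 = 2.412/0.26 = 9.277 d.
Distance = v·t = 0.13 m/s × 8.015e+05 s = 1.042e+05 m = 104.2 km.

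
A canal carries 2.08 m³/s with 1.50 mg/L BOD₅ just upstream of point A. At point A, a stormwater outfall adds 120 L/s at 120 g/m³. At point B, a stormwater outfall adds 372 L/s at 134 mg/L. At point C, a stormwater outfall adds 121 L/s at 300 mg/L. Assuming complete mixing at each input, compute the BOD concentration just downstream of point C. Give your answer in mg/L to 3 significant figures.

38.5 mg/L

120 L/s = 0.12 m³/s.
After input A: C = (2.08·1.5 + 0.12·120) / 2.2 = 7.964 mg/L.
372 L/s = 0.372 m³/s.
After input B: C = (2.2·7.964 + 0.372·134) / 2.572 = 26.19 mg/L.
121 L/s = 0.121 m³/s.
After input C: C = (2.572·26.19 + 0.121·300) / 2.693 = 38.5 mg/L.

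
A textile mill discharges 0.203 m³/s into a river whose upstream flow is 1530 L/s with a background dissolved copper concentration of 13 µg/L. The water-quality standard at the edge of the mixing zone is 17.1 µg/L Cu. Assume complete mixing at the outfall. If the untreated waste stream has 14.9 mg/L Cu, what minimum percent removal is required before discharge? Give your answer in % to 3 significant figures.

99.7 %

1530 L/s = 1.53 m³/s.
13 µg/L = 0.013 mg/L.
17.1 µg/L = 0.0171 mg/L.
Mass balance: 0.0171·1.733 = 0.203·Cₑ + 1.53·0.013.
Cₑ = (0.02963 − 0.01989) / 0.203 = 0.048 mg/L.
Required removal = 1 − 0.048/14.9 = 99.68 %.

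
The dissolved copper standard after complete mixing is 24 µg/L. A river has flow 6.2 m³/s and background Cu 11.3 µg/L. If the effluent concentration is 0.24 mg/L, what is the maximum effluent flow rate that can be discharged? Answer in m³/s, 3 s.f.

0.365 m³/s

11.3 µg/L = 0.0113 mg/L.
24 µg/L = 0.024 mg/L.
Mass balance at complete mixing: C_std·(Q_w + Q_r) = Q_w·C_e + Q_r·C_b.
Rearranging, Q_w = Q_r·(C_std − C_b)/(C_e − C_std) = 6.2·(0.024 − 0.0113) / (0.24 − 0.024) = 0.3645 m³/s.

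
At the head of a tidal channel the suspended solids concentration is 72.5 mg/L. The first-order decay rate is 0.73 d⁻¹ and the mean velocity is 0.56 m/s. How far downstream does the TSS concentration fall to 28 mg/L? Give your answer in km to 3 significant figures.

From C = C₀·e^(−kt), t = ln(C₀/C)/k = ln(72.5/28)/0.73 = 0.9514/0.73 = 1.303 d.
Distance = v·t = 0.56 m/s × 1.126e+05 s = 6.306e+04 m = 63.06 km.

63.1 km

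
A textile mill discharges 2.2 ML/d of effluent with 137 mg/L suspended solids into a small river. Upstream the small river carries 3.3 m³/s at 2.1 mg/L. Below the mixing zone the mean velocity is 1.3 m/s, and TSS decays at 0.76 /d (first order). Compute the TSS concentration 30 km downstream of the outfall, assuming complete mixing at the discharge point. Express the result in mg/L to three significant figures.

2.56 mg/L

2.2 ML/d = 0.02546 m³/s.
After complete mixing, C₀ = (0.02546·137 + 3.3·2.1) / 3.325 = 3.133 mg/L.
Travel time t = 3e+04 m / 1.3 m/s = 2.308e+04 s = 0.2671 d.
C = 3.133·exp(−0.76·0.2671) = 3.133·0.8163 = 2.557 mg/L.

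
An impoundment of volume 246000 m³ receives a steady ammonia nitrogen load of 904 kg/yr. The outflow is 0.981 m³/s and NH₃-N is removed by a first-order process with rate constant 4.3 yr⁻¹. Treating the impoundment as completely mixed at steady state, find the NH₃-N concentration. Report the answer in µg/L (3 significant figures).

28.2 µg/L

Outflow Q = 0.981 m³/s × 3.156e+07 s/yr = 3.096e+07 m³/yr.
Steady-state CSTR mass balance: W = Q·C + k·V·C, so C = W/(Q + kV).
Q + kV = 3.096e+07 + 4.3·246000 = 3.202e+07 m³/yr.
C = 904/3.202e+07 = 2.824e-05 kg/m³ = 0.02824 mg/L = 28.24 µg/L.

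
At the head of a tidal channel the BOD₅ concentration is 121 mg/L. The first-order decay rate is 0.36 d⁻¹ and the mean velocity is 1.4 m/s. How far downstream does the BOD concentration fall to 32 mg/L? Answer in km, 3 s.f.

From C = C₀·e^(−kt), t = ln(C₀/C)/k = ln(121/32)/0.36 = 1.33/0.36 = 3.695 d.
Distance = v·t = 1.4 m/s × 3.192e+05 s = 4.469e+05 m = 446.9 km.

447 km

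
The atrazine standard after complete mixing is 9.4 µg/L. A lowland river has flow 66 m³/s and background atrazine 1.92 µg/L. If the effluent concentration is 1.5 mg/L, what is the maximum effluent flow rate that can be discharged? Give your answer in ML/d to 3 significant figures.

1.92 µg/L = 0.00192 mg/L.
9.4 µg/L = 0.0094 mg/L.
Mass balance at complete mixing: C_std·(Q_w + Q_r) = Q_w·C_e + Q_r·C_b.
Rearranging, Q_w = Q_r·(C_std − C_b)/(C_e − C_std) = 66·(0.0094 − 0.00192) / (1.5 − 0.0094) = 0.3312 m³/s.
= 28.62 ML/d.

28.6 ML/d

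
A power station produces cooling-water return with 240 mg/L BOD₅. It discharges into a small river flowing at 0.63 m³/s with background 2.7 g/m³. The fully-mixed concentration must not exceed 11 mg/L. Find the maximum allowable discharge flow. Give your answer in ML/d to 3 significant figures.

Mass balance at complete mixing: C_std·(Q_w + Q_r) = Q_w·C_e + Q_r·C_b.
Rearranging, Q_w = Q_r·(C_std − C_b)/(C_e − C_std) = 0.63·(11 − 2.7) / (240 − 11) = 0.02283 m³/s.
= 1.973 ML/d.

1.97 ML/d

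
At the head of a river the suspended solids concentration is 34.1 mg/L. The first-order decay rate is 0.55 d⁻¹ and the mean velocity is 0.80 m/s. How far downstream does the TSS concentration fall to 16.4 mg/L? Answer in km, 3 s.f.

92.0 km

From C = C₀·e^(−kt), t = ln(C₀/C)/k = ln(34.1/16.4)/0.55 = 0.732/0.55 = 1.331 d.
Distance = v·t = 0.80 m/s × 1.15e+05 s = 9.199e+04 m = 91.99 km.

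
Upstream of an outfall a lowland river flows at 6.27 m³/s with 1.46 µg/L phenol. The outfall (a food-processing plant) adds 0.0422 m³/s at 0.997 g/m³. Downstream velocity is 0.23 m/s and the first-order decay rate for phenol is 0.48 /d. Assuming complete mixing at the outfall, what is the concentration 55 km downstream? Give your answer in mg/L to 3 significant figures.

1.46 µg/L = 0.00146 mg/L.
After complete mixing, C₀ = (0.0422·0.997 + 6.27·0.00146) / 6.312 = 0.008116 mg/L.
Travel time t = 5.5e+04 m / 0.23 m/s = 2.391e+05 s = 2.768 d.
C = 0.008116·exp(−0.48·2.768) = 0.008116·0.2649 = 0.00215 mg/L.

0.00215 mg/L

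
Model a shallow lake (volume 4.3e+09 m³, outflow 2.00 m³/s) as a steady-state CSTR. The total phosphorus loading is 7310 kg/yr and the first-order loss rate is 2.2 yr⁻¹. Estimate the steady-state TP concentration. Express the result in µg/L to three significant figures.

0.768 µg/L

Outflow Q = 2.00 m³/s × 3.156e+07 s/yr = 6.312e+07 m³/yr.
Steady-state CSTR mass balance: W = Q·C + k·V·C, so C = W/(Q + kV).
Q + kV = 6.312e+07 + 2.2·4.3e+09 = 9.523e+09 m³/yr.
C = 7310/9.523e+09 = 7.676e-07 kg/m³ = 0.0007676 mg/L = 0.7676 µg/L.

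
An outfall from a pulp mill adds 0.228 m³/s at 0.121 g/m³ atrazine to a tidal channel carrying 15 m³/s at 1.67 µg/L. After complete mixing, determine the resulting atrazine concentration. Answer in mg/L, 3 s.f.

1.67 µg/L = 0.00167 mg/L.
Conservation of mass across the mixing zone: C = (0.228·0.121 + 15·0.00167) / (0.228 + 15) = 0.05264/15.23 = 0.003457 mg/L.

0.00346 mg/L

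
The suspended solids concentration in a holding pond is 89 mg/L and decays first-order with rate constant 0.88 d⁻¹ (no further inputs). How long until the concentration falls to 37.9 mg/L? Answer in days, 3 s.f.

0.970 d

t = ln(C₀/C)/k = ln(89/37.9)/0.88 = 0.8537/0.88 = 0.9701 d.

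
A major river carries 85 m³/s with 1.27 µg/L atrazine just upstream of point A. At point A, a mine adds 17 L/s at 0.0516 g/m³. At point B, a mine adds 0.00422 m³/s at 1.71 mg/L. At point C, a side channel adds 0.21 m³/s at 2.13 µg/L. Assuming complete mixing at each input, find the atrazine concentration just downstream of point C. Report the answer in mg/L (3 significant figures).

0.00137 mg/L

1.27 µg/L = 0.00127 mg/L.
17 L/s = 0.017 m³/s.
After input A: C = (85·0.00127 + 0.017·0.0516) / 85.02 = 0.00128 mg/L.
After input B: C = (85.02·0.00128 + 0.00422·1.71) / 85.02 = 0.001365 mg/L.
2.13 µg/L = 0.00213 mg/L.
After input C: C = (85.02·0.001365 + 0.21·0.00213) / 85.23 = 0.001367 mg/L.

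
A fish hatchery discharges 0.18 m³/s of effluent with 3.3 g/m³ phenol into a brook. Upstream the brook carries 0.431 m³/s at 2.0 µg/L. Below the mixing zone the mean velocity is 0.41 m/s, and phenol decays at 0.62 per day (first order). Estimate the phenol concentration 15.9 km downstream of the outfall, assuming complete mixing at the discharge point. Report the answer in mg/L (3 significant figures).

0.737 mg/L

2.0 µg/L = 0.002 mg/L.
After complete mixing, C₀ = (0.18·3.3 + 0.431·0.002) / 0.611 = 0.9736 mg/L.
Travel time t = 1.59e+04 m / 0.41 m/s = 3.878e+04 s = 0.4488 d.
C = 0.9736·exp(−0.62·0.4488) = 0.9736·0.7571 = 0.7371 mg/L.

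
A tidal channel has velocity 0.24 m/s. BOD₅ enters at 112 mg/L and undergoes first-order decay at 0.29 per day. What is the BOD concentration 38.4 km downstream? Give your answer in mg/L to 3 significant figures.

65.5 mg/L

Travel time t = 38.4 km / 0.24 m/s = 3.84e+04/0.24 = 1.6e+05 s = 1.852 d.
First-order decay: C = 112·exp(−0.29·1.852) = 112·0.5845 = 65.46 mg/L.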